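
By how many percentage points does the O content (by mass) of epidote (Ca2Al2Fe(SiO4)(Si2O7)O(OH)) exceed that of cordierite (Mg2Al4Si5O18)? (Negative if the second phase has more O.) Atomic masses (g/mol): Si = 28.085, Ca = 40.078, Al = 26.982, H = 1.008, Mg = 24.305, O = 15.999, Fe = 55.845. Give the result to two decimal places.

First mineral: 207.987 g O in 483.215 g formula = 43.04 wt% O.
Second mineral: 287.982 g O in 584.945 g formula = 49.23 wt% O.
43.04% − 49.23% gives a difference of -6.19 percentage points.

-6.19 percentage points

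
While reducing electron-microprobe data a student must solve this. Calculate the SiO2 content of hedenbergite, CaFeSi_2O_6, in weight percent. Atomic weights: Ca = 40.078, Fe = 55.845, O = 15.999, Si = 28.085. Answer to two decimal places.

48.44 wt%

M(CaFeSi_2O_6) = 248.087 g/mol; M(SiO2) = 60.083 g/mol.
Moles SiO2 per formula unit = 2 Si ÷ 1 = 2.0000.
SiO2 fraction = (2.0000 × 60.083) / 248.087 = 120.166/248.087 = 0.4844.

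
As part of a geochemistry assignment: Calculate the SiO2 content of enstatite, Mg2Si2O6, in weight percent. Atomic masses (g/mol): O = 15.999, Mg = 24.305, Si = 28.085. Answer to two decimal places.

Molar mass of Mg2Si2O6 = 2×24.305 + 2×28.085 + 6×15.999 = 200.774 g/mol.
Each formula unit contains 2 Si, equivalent to 2/1 = 2.0000 mol SiO2.
M(SiO2) = 1×28.085 + 2×15.999 = 60.083 g/mol.
Mass of SiO2 per formula unit = 2.0000 × 60.083 = 120.166 g.
SiO2 wt% = 120.166 / 200.774 × 100 = 59.85%.

59.85 wt%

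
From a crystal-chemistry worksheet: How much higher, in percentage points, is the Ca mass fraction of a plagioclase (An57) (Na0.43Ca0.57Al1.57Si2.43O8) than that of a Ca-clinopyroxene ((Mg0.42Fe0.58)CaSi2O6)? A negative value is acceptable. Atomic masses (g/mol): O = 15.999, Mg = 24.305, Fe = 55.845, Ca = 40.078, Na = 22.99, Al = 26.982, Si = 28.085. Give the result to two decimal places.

Ca in Na0.43Ca0.57Al1.57Si2.43O8: molar mass 271.330 g/mol; 0.57×40.078 = 22.844 g → 8.42 wt%.
Ca in (Mg0.42Fe0.58)CaSi2O6: molar mass 234.840 g/mol; 1×40.078 = 40.078 g → 17.07 wt%.
Difference = 8.42 − 17.07 = -8.65 percentage points.

-8.65 percentage points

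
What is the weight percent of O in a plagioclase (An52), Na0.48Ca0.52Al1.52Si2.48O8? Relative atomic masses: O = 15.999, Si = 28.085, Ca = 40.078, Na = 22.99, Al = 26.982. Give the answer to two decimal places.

Formula mass = 0.48*22.99 + 0.52*40.078 + 1.52*26.982 + 2.48*28.085 + 8*15.999 = 270.531 g/mol, of which 127.992 g is O.
So O makes up 127.992/270.531 = 0.4731 of the mass, i.e. 47.31%.

47.31 weight percent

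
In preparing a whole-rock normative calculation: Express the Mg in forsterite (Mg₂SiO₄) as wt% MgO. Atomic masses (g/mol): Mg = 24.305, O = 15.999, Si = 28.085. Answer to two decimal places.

M(Mg₂SiO₄) = 140.691 g/mol; M(MgO) = 40.304 g/mol.
Moles MgO per formula unit = 2 Mg ÷ 1 = 2.0000.
MgO fraction = (2.0000 × 40.304) / 140.691 = 80.608/140.691 = 0.5729.

57.29 wt%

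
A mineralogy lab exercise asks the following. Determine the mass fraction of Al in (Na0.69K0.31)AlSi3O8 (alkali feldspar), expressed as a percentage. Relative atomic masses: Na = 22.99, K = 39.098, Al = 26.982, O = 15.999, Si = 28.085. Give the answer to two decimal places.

Formula mass = 0.69×22.99 + 0.31×39.098 + 1×26.982 + 3×28.085 + 8×15.999 = 267.212 g/mol, of which 26.982 g is Al.
So Al makes up 26.982/267.212 = 0.1010 of the mass, i.e. 10.10%.

10.10 mass %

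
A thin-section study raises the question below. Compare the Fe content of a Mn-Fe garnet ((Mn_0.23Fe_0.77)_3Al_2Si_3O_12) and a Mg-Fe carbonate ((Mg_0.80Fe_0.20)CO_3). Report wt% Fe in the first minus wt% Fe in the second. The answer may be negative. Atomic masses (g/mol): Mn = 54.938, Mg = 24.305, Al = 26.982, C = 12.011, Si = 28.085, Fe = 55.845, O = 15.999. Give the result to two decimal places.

13.63 percentage points

First mineral: 129.002 g Fe in 497.116 g formula = 25.95 wt% Fe.
Second mineral: 11.169 g Fe in 90.621 g formula = 12.32 wt% Fe.
25.95% − 12.32% gives a difference of 13.63 percentage points.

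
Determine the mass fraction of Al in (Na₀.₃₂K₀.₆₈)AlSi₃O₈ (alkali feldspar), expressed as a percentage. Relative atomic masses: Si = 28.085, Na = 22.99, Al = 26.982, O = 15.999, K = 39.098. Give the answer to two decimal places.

Molar mass of (Na₀.₃₂K₀.₆₈)AlSi₃O₈: 0.32*22.99 + 0.68*39.098 + 1*26.982 + 3*28.085 + 8*15.999 = 273.172 g/mol.
Mass of Al per formula unit: 1 × 26.982 = 26.982 g.
Weight fraction Al = 26.982 / 273.172 = 0.0988.

9.88 mass %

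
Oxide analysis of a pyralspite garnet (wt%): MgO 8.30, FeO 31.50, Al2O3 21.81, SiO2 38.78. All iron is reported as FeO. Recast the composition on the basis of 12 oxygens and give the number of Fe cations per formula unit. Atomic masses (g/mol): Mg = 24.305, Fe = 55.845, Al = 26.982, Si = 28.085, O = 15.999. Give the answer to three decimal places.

MgO: 8.30/40.304 = 0.20593 mol → 0.20593 mol Mg, 0.20593 mol O.
FeO: 31.50/71.844 = 0.43845 mol → 0.43845 mol Fe, 0.43845 mol O.
Al2O3: 21.81/101.961 = 0.21391 mol → 0.42782 mol Al, 0.64173 mol O.
SiO2: 38.78/60.083 = 0.64544 mol → 0.64544 mol Si, 1.29088 mol O.
Total oxygen = 2.57699 mol. Normalization factor = 12/2.57699 = 4.65660.
Fe per 12 O = 0.43845 × 4.65660 = 2.042.

2.042 Fe apfu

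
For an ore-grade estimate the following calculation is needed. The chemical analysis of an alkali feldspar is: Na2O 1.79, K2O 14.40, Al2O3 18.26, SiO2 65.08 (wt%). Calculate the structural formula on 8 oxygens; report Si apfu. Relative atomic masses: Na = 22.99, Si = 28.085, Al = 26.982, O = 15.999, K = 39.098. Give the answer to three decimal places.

Na2O: 1.79/61.979 = 0.02888 mol → 0.05776 mol Na, 0.02888 mol O.
K2O: 14.40/94.195 = 0.15287 mol → 0.30574 mol K, 0.15287 mol O.
Al2O3: 18.26/101.961 = 0.17909 mol → 0.35818 mol Al, 0.53727 mol O.
SiO2: 65.08/60.083 = 1.08317 mol → 1.08317 mol Si, 2.16634 mol O.
Total oxygen = 2.88536 mol. Normalization factor = 8/2.88536 = 2.77262.
Si per 8 O = 1.08317 × 2.77262 = 3.003.

3.003 Si apfu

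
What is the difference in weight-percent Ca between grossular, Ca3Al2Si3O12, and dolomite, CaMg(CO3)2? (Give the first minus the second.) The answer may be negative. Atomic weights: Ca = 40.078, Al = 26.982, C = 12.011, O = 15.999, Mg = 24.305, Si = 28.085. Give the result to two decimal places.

Ca in Ca3Al2Si3O12: molar mass 450.441 g/mol; 3×40.078 = 120.234 g → 26.69 wt%.
Ca in CaMg(CO3)2: molar mass 184.399 g/mol; 1×40.078 = 40.078 g → 21.73 wt%.
Difference = 26.69 − 21.73 = 4.96 percentage points.

4.96 percentage points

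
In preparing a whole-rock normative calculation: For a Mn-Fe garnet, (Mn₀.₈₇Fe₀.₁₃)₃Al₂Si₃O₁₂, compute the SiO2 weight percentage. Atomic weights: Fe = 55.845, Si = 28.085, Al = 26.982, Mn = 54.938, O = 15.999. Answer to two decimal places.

Molar mass of (Mn₀.₈₇Fe₀.₁₃)₃Al₂Si₃O₁₂ = 2.61*54.938 + 0.39*55.845 + 2*26.982 + 3*28.085 + 12*15.999 = 495.375 g/mol.
Each formula unit contains 3 Si, equivalent to 3/1 = 3.0000 mol SiO2.
M(SiO2) = 1×28.085 + 2×15.999 = 60.083 g/mol.
Mass of SiO2 per formula unit = 3.0000 × 60.083 = 180.249 g.
SiO2 wt% = 180.249 / 495.375 × 100 = 36.39%.

36.39 wt%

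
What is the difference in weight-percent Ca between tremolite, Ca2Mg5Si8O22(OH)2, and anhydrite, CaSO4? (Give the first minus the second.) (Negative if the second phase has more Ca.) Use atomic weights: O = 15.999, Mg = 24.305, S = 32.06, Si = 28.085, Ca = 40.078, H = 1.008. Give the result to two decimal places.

Ca in Ca2Mg5Si8O22(OH)2: molar mass 812.353 g/mol; 2×40.078 = 80.156 g → 9.87 wt%.
Ca in CaSO4: molar mass 136.134 g/mol; 1×40.078 = 40.078 g → 29.44 wt%.
Difference = 9.87 − 29.44 = -19.57 percentage points.

-19.57 percentage points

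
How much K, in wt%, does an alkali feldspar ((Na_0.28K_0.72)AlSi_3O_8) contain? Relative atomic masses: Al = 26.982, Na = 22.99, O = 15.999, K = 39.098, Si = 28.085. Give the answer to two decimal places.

M((Na_0.28K_0.72)AlSi_3O_8) = 273.817 g/mol.
K contributes 0.72 × 39.098 = 28.151 g per mole.
28.151/273.817 = 0.1028 → 10.28%.

10.28 wt%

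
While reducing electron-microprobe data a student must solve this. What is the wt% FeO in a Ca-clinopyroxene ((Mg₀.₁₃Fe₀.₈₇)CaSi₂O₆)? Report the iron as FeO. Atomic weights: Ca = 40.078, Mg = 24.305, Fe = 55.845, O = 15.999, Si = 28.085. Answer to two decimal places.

Formula mass = 243.987 g/mol.
0.87 Fe → 0.8700 mol FeO per formula unit; M(FeO) = 71.844, so FeO mass = 62.504 g.
62.504/243.987 × 100 = 25.62 wt%.

25.62 wt%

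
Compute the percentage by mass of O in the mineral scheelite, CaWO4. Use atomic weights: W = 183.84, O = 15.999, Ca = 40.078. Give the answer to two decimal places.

22.23 weight percent

Formula mass = 1·40.078 + 1·183.84 + 4·15.999 = 287.914 g/mol, of which 63.996 g is O.
So O makes up 63.996/287.914 = 0.2223 of the mass, i.e. 22.23%.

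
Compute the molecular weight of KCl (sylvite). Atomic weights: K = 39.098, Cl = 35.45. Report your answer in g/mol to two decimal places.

74.55 g/mol

K: 1 × 39.098 = 39.0980
Cl: 1 × 35.45 = 35.4500
Summing the contributions gives the formula mass.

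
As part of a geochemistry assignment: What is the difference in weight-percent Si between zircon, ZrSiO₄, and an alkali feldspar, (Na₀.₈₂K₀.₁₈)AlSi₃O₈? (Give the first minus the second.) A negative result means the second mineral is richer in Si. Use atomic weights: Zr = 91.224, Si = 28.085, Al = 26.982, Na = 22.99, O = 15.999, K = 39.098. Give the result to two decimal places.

-16.46 percentage points

Si in ZrSiO₄: molar mass 183.305 g/mol; 1×28.085 = 28.085 g → 15.32 wt%.
Si in (Na₀.₈₂K₀.₁₈)AlSi₃O₈: molar mass 265.118 g/mol; 3×28.085 = 84.255 g → 31.78 wt%.
Difference = 15.32 − 31.78 = -16.46 percentage points.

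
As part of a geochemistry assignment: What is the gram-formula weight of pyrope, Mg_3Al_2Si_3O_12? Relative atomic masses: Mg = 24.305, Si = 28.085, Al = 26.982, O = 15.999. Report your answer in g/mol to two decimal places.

403.12 g/mol

Mg: 3 × 24.305 = 72.9150
Al: 2 × 26.982 = 53.9640
Si: 3 × 28.085 = 84.2550
O: 12 × 15.999 = 191.9880
Summing the contributions gives the formula mass.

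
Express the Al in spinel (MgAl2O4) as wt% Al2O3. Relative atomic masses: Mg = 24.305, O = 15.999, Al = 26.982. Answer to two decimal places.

Molar mass of MgAl2O4 = 1×24.305 + 2×26.982 + 4×15.999 = 142.265 g/mol.
Each formula unit contains 2 Al, equivalent to 2/2 = 1.0000 mol Al2O3.
M(Al2O3) = 2×26.982 + 3×15.999 = 101.961 g/mol.
Mass of Al2O3 per formula unit = 1.0000 × 101.961 = 101.961 g.
Al2O3 wt% = 101.961 / 142.265 × 100 = 71.67%.

71.67 wt%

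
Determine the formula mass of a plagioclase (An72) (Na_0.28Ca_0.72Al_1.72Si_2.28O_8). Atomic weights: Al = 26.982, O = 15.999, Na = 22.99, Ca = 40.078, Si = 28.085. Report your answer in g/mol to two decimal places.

The formula mass is the sum 0.28×22.99 + 0.72×40.078 + 1.72×26.982 + 2.28×28.085 + 8×15.999.

273.73 g/mol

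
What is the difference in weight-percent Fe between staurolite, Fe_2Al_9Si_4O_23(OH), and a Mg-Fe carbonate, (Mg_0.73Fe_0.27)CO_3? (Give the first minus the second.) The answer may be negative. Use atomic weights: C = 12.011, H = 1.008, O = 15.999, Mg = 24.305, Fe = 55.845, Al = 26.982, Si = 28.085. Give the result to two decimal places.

-3.13 percentage points

Fe in Fe_2Al_9Si_4O_23(OH): molar mass 851.852 g/mol; 2×55.845 = 111.690 g → 13.11 wt%.
Fe in (Mg_0.73Fe_0.27)CO_3: molar mass 92.829 g/mol; 0.27×55.845 = 15.078 g → 16.24 wt%.
Difference = 13.11 − 16.24 = -3.13 percentage points.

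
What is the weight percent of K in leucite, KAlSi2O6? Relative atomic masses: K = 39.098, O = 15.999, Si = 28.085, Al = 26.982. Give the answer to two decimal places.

M(KAlSi2O6) = 218.244 g/mol.
K contributes 1 × 39.098 = 39.098 g per mole.
39.098/218.244 = 0.1791 → 17.91%.

17.91 wt%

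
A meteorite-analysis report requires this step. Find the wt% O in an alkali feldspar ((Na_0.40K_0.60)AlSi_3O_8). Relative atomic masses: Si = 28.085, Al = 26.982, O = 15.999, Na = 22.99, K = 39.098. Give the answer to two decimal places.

M((Na_0.40K_0.60)AlSi_3O_8) = 271.884 g/mol.
O contributes 8 × 15.999 = 127.992 g per mole.
127.992/271.884 = 0.4708 → 47.08%.

47.08 wt%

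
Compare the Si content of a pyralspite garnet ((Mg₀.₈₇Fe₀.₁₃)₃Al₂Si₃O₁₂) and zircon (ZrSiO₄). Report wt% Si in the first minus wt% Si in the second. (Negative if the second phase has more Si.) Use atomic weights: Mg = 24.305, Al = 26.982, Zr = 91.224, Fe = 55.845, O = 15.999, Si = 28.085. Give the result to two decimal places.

4.96 percentage points

First mineral: 84.255 g Si in 415.423 g formula = 20.28 wt% Si.
Second mineral: 28.085 g Si in 183.305 g formula = 15.32 wt% Si.
20.28% − 15.32% gives a difference of 4.96 percentage points.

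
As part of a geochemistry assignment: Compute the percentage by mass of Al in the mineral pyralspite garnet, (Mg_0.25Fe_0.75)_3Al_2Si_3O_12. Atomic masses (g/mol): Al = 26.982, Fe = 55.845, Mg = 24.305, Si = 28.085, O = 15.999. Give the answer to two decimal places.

Molar mass of (Mg_0.25Fe_0.75)_3Al_2Si_3O_12: 0.75*24.305 + 2.25*55.845 + 2*26.982 + 3*28.085 + 12*15.999 = 474.087 g/mol.
Mass of Al per formula unit: 2 × 26.982 = 53.964 g.
Weight fraction Al = 53.964 / 474.087 = 0.1138.

11.38 wt%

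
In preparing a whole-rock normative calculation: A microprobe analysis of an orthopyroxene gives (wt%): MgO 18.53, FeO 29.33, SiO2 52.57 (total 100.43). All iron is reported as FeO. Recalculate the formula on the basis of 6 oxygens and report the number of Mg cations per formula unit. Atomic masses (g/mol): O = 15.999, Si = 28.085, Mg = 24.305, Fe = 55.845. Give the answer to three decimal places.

1.054 Mg apfu

MgO (M=40.304): mol = 0.45976; Mg = 0.45976, O = 0.45976.
FeO (M=71.844): mol = 0.40825; Fe = 0.40825, O = 0.40825.
SiO2 (M=60.083): mol = 0.87496; Si = 0.87496, O = 1.74992.
ΣO = 2.61793; factor = 6/ΣO = 2.29189.
Mg apfu = 0.45976 × 2.29189 = 1.054.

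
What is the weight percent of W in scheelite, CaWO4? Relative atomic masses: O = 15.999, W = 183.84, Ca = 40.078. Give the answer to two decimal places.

63.85 wt%

Formula mass = 1*40.078 + 1*183.84 + 4*15.999 = 287.914 g/mol, of which 183.840 g is W.
So W makes up 183.840/287.914 = 0.6385 of the mass, i.e. 63.85%.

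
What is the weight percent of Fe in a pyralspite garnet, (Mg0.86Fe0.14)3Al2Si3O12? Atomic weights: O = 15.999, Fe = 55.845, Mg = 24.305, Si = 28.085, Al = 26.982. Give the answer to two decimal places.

5.63 mass %

M((Mg0.86Fe0.14)3Al2Si3O12) = 416.369 g/mol.
Fe contributes 0.42 × 55.845 = 23.455 g per mole.
23.455/416.369 = 0.0563 → 5.63%.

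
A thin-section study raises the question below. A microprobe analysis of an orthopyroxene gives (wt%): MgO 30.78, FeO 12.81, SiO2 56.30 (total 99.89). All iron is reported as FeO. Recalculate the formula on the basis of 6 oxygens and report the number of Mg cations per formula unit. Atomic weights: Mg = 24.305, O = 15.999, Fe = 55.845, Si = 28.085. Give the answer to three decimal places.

1.627 Mg apfu

30.78 wt% MgO ÷ 40.304 g/mol = 0.76370 mol, giving 0.76370 Mg and 0.76370 O.
12.81 wt% FeO ÷ 71.844 g/mol = 0.17830 mol, giving 0.17830 Fe and 0.17830 O.
56.30 wt% SiO2 ÷ 60.083 g/mol = 0.93704 mol, giving 0.93704 Si and 1.87408 O.
Oxygen sums to 2.81608; scaling by 6/2.81608 = 2.13062 puts the formula on 6 O.
Mg: 0.76370 × 2.13062 = 1.627 atoms per formula unit.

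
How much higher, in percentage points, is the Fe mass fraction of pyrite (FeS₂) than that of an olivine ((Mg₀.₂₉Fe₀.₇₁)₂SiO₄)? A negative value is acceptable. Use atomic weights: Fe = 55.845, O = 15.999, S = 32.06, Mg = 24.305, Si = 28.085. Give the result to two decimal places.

3.80 percentage points

Fe in FeS₂: molar mass 119.965 g/mol; 1×55.845 = 55.845 g → 46.55 wt%.
Fe in (Mg₀.₂₉Fe₀.₇₁)₂SiO₄: molar mass 185.478 g/mol; 1.42×55.845 = 79.300 g → 42.75 wt%.
Difference = 46.55 − 42.75 = 3.80 percentage points.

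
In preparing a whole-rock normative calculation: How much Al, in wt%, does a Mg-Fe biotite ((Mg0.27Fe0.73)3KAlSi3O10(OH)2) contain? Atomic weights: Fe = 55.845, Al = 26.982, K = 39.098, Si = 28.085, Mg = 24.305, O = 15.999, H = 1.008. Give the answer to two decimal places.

M((Mg0.27Fe0.73)3KAlSi3O10(OH)2) = 486.327 g/mol.
Al contributes 1 × 26.982 = 26.982 g per mole.
26.982/486.327 = 0.0555 → 5.55%.

5.55 wt%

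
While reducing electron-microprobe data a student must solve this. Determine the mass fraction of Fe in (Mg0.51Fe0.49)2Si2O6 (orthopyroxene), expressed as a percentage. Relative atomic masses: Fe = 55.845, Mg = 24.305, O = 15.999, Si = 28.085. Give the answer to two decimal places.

Molar mass of (Mg0.51Fe0.49)2Si2O6: 1.02*24.305 + 0.98*55.845 + 2*28.085 + 6*15.999 = 231.683 g/mol.
Mass of Fe per formula unit: 0.98 × 55.845 = 54.728 g.
Weight fraction Fe = 54.728 / 231.683 = 0.2362.

23.62 wt%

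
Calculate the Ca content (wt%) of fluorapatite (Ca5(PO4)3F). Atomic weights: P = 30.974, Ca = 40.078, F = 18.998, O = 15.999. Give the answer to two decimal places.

39.74 wt%

M(Ca5(PO4)3F) = 504.298 g/mol.
Ca contributes 5 × 40.078 = 200.390 g per mole.
200.390/504.298 = 0.3974 → 39.74%.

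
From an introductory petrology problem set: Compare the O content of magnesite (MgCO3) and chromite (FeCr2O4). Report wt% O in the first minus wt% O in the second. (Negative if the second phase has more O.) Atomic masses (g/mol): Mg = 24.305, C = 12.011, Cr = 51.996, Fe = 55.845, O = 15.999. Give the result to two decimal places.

28.34 percentage points

First mineral: 47.997 g O in 84.313 g formula = 56.93 wt% O.
Second mineral: 63.996 g O in 223.833 g formula = 28.59 wt% O.
56.93% − 28.59% gives a difference of 28.34 percentage points.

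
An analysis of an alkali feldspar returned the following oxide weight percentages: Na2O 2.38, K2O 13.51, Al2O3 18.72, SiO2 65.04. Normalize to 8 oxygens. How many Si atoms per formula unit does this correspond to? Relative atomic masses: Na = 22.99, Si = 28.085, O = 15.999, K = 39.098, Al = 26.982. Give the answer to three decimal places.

Na2O: 2.38/61.979 = 0.03840 mol → 0.07680 mol Na, 0.03840 mol O.
K2O: 13.51/94.195 = 0.14343 mol → 0.28686 mol K, 0.14343 mol O.
Al2O3: 18.72/101.961 = 0.18360 mol → 0.36720 mol Al, 0.55080 mol O.
SiO2: 65.04/60.083 = 1.08250 mol → 1.08250 mol Si, 2.16500 mol O.
Total oxygen = 2.89763 mol. Normalization factor = 8/2.89763 = 2.76088.
Si per 8 O = 1.08250 × 2.76088 = 2.989.

2.989 Si apfu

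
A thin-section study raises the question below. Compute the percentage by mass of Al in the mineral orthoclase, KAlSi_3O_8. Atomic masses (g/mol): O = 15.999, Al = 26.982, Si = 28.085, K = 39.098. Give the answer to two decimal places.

9.69 mass %

Formula mass = 1*39.098 + 1*26.982 + 3*28.085 + 8*15.999 = 278.327 g/mol, of which 26.982 g is Al.
So Al makes up 26.982/278.327 = 0.0969 of the mass, i.e. 9.69%.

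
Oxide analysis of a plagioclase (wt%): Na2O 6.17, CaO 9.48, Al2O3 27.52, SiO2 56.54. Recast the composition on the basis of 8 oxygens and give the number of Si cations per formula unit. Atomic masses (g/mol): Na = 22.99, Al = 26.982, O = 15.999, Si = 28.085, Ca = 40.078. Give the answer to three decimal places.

2.543 Si apfu

Na2O (M=61.979): mol = 0.09955; Na = 0.19910, O = 0.09955.
CaO (M=56.077): mol = 0.16905; Ca = 0.16905, O = 0.16905.
Al2O3 (M=101.961): mol = 0.26991; Al = 0.53982, O = 0.80973.
SiO2 (M=60.083): mol = 0.94103; Si = 0.94103, O = 1.88206.
ΣO = 2.96039; factor = 8/ΣO = 2.70235.
Si apfu = 0.94103 × 2.70235 = 2.543.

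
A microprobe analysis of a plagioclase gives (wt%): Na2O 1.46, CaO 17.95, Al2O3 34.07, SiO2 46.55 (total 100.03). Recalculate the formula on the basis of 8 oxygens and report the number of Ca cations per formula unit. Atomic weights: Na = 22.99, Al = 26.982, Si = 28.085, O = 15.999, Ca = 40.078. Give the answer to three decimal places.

0.884 Ca apfu

Na2O: 1.46/61.979 = 0.02356 mol → 0.04712 mol Na, 0.02356 mol O.
CaO: 17.95/56.077 = 0.32010 mol → 0.32010 mol Ca, 0.32010 mol O.
Al2O3: 34.07/101.961 = 0.33415 mol → 0.66830 mol Al, 1.00245 mol O.
SiO2: 46.55/60.083 = 0.77476 mol → 0.77476 mol Si, 1.54952 mol O.
Total oxygen = 2.89563 mol. Normalization factor = 8/2.89563 = 2.76278.
Ca per 8 O = 0.32010 × 2.76278 = 0.884.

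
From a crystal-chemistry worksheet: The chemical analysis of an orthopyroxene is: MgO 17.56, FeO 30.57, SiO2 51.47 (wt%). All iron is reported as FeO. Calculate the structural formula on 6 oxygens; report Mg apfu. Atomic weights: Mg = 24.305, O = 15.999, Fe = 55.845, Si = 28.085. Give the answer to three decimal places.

1.015 Mg apfu

MgO (M=40.304): mol = 0.43569; Mg = 0.43569, O = 0.43569.
FeO (M=71.844): mol = 0.42551; Fe = 0.42551, O = 0.42551.
SiO2 (M=60.083): mol = 0.85665; Si = 0.85665, O = 1.71330.
ΣO = 2.57450; factor = 6/ΣO = 2.33055.
Mg apfu = 0.43569 × 2.33055 = 1.015.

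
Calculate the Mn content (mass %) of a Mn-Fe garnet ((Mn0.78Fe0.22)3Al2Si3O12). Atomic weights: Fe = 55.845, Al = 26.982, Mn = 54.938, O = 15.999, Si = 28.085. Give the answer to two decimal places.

Molar mass of (Mn0.78Fe0.22)3Al2Si3O12: 2.34·54.938 + 0.66·55.845 + 2·26.982 + 3·28.085 + 12·15.999 = 495.620 g/mol.
Mass of Mn per formula unit: 2.34 × 54.938 = 128.555 g.
Weight fraction Mn = 128.555 / 495.620 = 0.2594.

25.94 mass %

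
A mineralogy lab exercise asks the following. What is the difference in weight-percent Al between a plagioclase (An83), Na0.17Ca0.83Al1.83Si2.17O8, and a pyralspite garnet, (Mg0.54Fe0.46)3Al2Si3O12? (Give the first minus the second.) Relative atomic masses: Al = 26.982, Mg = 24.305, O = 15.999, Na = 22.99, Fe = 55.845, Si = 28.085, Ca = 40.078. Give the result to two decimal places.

Al in Na0.17Ca0.83Al1.83Si2.17O8: molar mass 275.487 g/mol; 1.83×26.982 = 49.377 g → 17.92 wt%.
Al in (Mg0.54Fe0.46)3Al2Si3O12: molar mass 446.647 g/mol; 2×26.982 = 53.964 g → 12.08 wt%.
Difference = 17.92 − 12.08 = 5.84 percentage points.

5.84 percentage points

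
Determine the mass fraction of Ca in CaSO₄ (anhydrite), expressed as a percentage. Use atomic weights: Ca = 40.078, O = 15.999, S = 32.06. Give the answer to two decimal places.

29.44 weight percent

M(CaSO₄) = 136.134 g/mol.
Ca contributes 1 × 40.078 = 40.078 g per mole.
40.078/136.134 = 0.2944 → 29.44%.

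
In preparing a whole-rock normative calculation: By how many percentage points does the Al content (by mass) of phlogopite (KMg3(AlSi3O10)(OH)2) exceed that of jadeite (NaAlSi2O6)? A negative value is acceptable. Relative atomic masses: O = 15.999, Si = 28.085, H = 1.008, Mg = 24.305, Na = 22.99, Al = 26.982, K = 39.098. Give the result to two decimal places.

M(KMg3(AlSi3O10)(OH)2) = 417.254 g/mol, so wt% Al = 26.982/417.254 × 100 = 6.47%.
M(NaAlSi2O6) = 202.136 g/mol, so wt% Al = 26.982/202.136 × 100 = 13.35%.
6.47 − 13.35 = -6.88 pp.

-6.88 percentage points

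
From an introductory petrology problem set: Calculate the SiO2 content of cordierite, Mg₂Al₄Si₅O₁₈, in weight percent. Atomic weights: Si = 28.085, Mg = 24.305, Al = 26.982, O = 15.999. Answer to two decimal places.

M(Mg₂Al₄Si₅O₁₈) = 584.945 g/mol; M(SiO2) = 60.083 g/mol.
Moles SiO2 per formula unit = 5 Si ÷ 1 = 5.0000.
SiO2 fraction = (5.0000 × 60.083) / 584.945 = 300.415/584.945 = 0.5136.

51.36 wt%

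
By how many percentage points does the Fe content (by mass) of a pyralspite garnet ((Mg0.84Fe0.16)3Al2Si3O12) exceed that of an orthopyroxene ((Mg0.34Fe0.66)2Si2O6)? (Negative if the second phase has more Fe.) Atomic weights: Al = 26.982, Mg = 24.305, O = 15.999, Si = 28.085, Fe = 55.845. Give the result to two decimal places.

First mineral: 26.806 g Fe in 418.261 g formula = 6.41 wt% Fe.
Second mineral: 73.715 g Fe in 242.407 g formula = 30.41 wt% Fe.
6.41% − 30.41% gives a difference of -24.00 percentage points.

-24.00 percentage points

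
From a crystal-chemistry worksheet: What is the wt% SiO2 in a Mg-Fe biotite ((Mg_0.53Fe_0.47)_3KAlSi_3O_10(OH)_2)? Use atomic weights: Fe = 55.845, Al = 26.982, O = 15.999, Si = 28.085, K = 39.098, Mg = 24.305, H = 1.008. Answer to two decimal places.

Molar mass of (Mg_0.53Fe_0.47)_3KAlSi_3O_10(OH)_2 = 1.59·24.305 + 1.41·55.845 + 1·39.098 + 1·26.982 + 3·28.085 + 12·15.999 + 2·1.008 = 461.725 g/mol.
Each formula unit contains 3 Si, equivalent to 3/1 = 3.0000 mol SiO2.
M(SiO2) = 1×28.085 + 2×15.999 = 60.083 g/mol.
Mass of SiO2 per formula unit = 3.0000 × 60.083 = 180.249 g.
SiO2 wt% = 180.249 / 461.725 × 100 = 39.04%.

39.04 wt%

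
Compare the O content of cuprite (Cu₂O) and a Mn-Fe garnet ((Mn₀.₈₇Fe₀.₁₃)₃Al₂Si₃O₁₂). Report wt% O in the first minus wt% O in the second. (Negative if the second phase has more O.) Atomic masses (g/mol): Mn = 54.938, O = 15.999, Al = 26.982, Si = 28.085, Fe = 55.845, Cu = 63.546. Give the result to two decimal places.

-27.58 percentage points

O in Cu₂O: molar mass 143.091 g/mol; 1×15.999 = 15.999 g → 11.18 wt%.
O in (Mn₀.₈₇Fe₀.₁₃)₃Al₂Si₃O₁₂: molar mass 495.375 g/mol; 12×15.999 = 191.988 g → 38.76 wt%.
Difference = 11.18 − 38.76 = -27.58 percentage points.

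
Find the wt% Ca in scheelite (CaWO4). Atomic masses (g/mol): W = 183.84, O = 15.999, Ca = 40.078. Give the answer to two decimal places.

13.92 mass %

M(CaWO4) = 287.914 g/mol.
Ca contributes 1 × 40.078 = 40.078 g per mole.
40.078/287.914 = 0.1392 → 13.92%.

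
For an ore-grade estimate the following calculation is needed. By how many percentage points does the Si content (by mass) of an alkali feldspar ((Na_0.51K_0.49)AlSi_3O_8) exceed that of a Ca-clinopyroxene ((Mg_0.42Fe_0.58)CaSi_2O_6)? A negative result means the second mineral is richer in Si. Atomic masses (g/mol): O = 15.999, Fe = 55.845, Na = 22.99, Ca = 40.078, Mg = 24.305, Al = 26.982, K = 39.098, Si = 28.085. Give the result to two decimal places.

First mineral: 84.255 g Si in 270.112 g formula = 31.19 wt% Si.
Second mineral: 56.170 g Si in 234.840 g formula = 23.92 wt% Si.
31.19% − 23.92% gives a difference of 7.27 percentage points.

7.27 percentage points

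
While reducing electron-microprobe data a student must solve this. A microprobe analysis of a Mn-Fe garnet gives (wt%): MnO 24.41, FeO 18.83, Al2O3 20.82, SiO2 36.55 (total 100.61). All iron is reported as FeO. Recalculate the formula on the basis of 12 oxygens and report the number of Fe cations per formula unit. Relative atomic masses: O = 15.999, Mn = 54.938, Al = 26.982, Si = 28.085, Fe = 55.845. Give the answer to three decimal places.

1.291 Fe apfu

MnO (M=70.937): mol = 0.34411; Mn = 0.34411, O = 0.34411.
FeO (M=71.844): mol = 0.26210; Fe = 0.26210, O = 0.26210.
Al2O3 (M=101.961): mol = 0.20420; Al = 0.40840, O = 0.61260.
SiO2 (M=60.083): mol = 0.60833; Si = 0.60833, O = 1.21666.
ΣO = 2.43547; factor = 12/ΣO = 4.92718.
Fe apfu = 0.26210 × 4.92718 = 1.291.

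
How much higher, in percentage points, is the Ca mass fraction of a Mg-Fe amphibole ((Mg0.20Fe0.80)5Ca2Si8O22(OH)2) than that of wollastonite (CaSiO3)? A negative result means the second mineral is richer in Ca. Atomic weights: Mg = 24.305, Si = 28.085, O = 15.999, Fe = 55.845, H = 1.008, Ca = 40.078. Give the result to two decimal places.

-25.96 percentage points

Ca in (Mg0.20Fe0.80)5Ca2Si8O22(OH)2: molar mass 938.513 g/mol; 2×40.078 = 80.156 g → 8.54 wt%.
Ca in CaSiO3: molar mass 116.160 g/mol; 1×40.078 = 40.078 g → 34.50 wt%.
Difference = 8.54 − 34.50 = -25.96 percentage points.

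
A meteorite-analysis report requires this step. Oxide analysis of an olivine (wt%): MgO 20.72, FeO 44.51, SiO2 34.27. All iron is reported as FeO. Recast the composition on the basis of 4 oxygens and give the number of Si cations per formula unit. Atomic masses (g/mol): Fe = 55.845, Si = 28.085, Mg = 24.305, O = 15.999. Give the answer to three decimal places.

20.72 wt% MgO ÷ 40.304 g/mol = 0.51409 mol, giving 0.51409 Mg and 0.51409 O.
44.51 wt% FeO ÷ 71.844 g/mol = 0.61954 mol, giving 0.61954 Fe and 0.61954 O.
34.27 wt% SiO2 ÷ 60.083 g/mol = 0.57038 mol, giving 0.57038 Si and 1.14076 O.
Oxygen sums to 2.27439; scaling by 4/2.27439 = 1.75871 puts the formula on 4 O.
Si: 0.57038 × 1.75871 = 1.003 atoms per formula unit.

1.003 Si apfu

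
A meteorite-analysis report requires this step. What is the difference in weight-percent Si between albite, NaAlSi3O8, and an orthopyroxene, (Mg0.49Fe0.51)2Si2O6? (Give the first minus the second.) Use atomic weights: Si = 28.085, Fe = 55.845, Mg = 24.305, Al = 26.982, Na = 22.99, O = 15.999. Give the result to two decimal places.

8.02 percentage points

First mineral: 84.255 g Si in 262.219 g formula = 32.13 wt% Si.
Second mineral: 56.170 g Si in 232.945 g formula = 24.11 wt% Si.
32.13% − 24.11% gives a difference of 8.02 percentage points.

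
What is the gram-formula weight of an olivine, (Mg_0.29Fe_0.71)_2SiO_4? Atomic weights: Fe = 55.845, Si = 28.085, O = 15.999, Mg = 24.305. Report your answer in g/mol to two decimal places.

M = 0.58·24.305 + 1.42·55.845 + 1·28.085 + 4·15.999

185.48 g/mol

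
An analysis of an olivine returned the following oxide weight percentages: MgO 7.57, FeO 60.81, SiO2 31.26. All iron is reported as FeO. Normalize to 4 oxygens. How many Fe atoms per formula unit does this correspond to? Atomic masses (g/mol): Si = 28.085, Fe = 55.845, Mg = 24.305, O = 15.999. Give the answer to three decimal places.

1.632 Fe apfu

MgO: 7.57/40.304 = 0.18782 mol → 0.18782 mol Mg, 0.18782 mol O.
FeO: 60.81/71.844 = 0.84642 mol → 0.84642 mol Fe, 0.84642 mol O.
SiO2: 31.26/60.083 = 0.52028 mol → 0.52028 mol Si, 1.04056 mol O.
Total oxygen = 2.07480 mol. Normalization factor = 4/2.07480 = 1.92790.
Fe per 4 O = 0.84642 × 1.92790 = 1.632.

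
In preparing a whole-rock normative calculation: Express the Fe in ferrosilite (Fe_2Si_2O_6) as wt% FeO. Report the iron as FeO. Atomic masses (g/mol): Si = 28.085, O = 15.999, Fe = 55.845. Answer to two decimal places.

54.46 wt%

Molar mass of Fe_2Si_2O_6 = 2×55.845 + 2×28.085 + 6×15.999 = 263.854 g/mol.
Each formula unit contains 2 Fe, equivalent to 2/1 = 2.0000 mol FeO.
M(FeO) = 1×55.845 + 1×15.999 = 71.844 g/mol.
Mass of FeO per formula unit = 2.0000 × 71.844 = 143.688 g.
FeO wt% = 143.688 / 263.854 × 100 = 54.46%.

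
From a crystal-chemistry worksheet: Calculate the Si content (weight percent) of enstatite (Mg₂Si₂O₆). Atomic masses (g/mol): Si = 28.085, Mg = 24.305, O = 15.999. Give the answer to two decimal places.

27.98 weight percent

Molar mass of Mg₂Si₂O₆: 2*24.305 + 2*28.085 + 6*15.999 = 200.774 g/mol.
Mass of Si per formula unit: 2 × 28.085 = 56.170 g.
Weight fraction Si = 56.170 / 200.774 = 0.2798.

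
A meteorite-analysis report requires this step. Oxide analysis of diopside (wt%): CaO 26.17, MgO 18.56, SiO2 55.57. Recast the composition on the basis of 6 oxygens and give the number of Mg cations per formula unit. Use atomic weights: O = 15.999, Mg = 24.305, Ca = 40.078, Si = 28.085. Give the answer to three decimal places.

CaO (M=56.077): mol = 0.46668; Ca = 0.46668, O = 0.46668.
MgO (M=40.304): mol = 0.46050; Mg = 0.46050, O = 0.46050.
SiO2 (M=60.083): mol = 0.92489; Si = 0.92489, O = 1.84978.
ΣO = 2.77696; factor = 6/ΣO = 2.16064.
Mg apfu = 0.46050 × 2.16064 = 0.995.

0.995 Mg apfu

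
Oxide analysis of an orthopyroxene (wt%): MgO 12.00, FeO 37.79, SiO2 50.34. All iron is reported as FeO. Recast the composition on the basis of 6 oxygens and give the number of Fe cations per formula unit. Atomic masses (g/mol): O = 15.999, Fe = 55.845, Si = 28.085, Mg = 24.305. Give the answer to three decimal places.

12.00 wt% MgO ÷ 40.304 g/mol = 0.29774 mol, giving 0.29774 Mg and 0.29774 O.
37.79 wt% FeO ÷ 71.844 g/mol = 0.52600 mol, giving 0.52600 Fe and 0.52600 O.
50.34 wt% SiO2 ÷ 60.083 g/mol = 0.83784 mol, giving 0.83784 Si and 1.67568 O.
Oxygen sums to 2.49942; scaling by 6/2.49942 = 2.40056 puts the formula on 6 O.
Fe: 0.52600 × 2.40056 = 1.263 atoms per formula unit.

1.263 Fe apfu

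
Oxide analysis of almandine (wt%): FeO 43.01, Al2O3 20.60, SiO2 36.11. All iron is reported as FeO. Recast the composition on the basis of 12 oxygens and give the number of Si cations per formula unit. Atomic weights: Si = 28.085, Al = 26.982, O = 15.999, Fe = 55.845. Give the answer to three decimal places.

2.997 Si apfu

FeO (M=71.844): mol = 0.59866; Fe = 0.59866, O = 0.59866.
Al2O3 (M=101.961): mol = 0.20204; Al = 0.40408, O = 0.60612.
SiO2 (M=60.083): mol = 0.60100; Si = 0.60100, O = 1.20200.
ΣO = 2.40678; factor = 12/ΣO = 4.98591.
Si apfu = 0.60100 × 4.98591 = 2.997.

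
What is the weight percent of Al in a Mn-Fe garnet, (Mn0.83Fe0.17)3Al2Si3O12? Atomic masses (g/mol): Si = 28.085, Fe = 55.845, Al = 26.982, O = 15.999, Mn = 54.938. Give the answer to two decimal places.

Molar mass of (Mn0.83Fe0.17)3Al2Si3O12: 2.49·54.938 + 0.51·55.845 + 2·26.982 + 3·28.085 + 12·15.999 = 495.484 g/mol.
Mass of Al per formula unit: 2 × 26.982 = 53.964 g.
Weight fraction Al = 53.964 / 495.484 = 0.1089.

10.89 mass %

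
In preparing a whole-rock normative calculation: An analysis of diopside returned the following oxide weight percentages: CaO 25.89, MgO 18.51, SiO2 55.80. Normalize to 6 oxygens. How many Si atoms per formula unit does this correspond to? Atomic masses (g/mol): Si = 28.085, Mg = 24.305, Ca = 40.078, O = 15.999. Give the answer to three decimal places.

CaO: 25.89/56.077 = 0.46169 mol → 0.46169 mol Ca, 0.46169 mol O.
MgO: 18.51/40.304 = 0.45926 mol → 0.45926 mol Mg, 0.45926 mol O.
SiO2: 55.80/60.083 = 0.92872 mol → 0.92872 mol Si, 1.85744 mol O.
Total oxygen = 2.77839 mol. Normalization factor = 6/2.77839 = 2.15952.
Si per 6 O = 0.92872 × 2.15952 = 2.006.

2.006 Si apfu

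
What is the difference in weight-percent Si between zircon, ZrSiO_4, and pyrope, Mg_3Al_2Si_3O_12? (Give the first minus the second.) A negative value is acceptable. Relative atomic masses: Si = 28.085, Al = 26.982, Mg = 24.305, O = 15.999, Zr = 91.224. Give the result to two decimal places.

M(ZrSiO_4) = 183.305 g/mol, so wt% Si = 28.085/183.305 × 100 = 15.32%.
M(Mg_3Al_2Si_3O_12) = 403.122 g/mol, so wt% Si = 84.255/403.122 × 100 = 20.90%.
15.32 − 20.90 = -5.58 pp.

-5.58 percentage points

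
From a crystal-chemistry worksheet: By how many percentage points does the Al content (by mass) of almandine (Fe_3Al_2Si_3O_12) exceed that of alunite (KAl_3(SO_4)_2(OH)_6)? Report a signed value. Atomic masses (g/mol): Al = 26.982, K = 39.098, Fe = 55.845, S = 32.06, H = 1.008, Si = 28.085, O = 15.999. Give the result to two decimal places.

-8.70 percentage points

First mineral: 53.964 g Al in 497.742 g formula = 10.84 wt% Al.
Second mineral: 80.946 g Al in 414.198 g formula = 19.54 wt% Al.
10.84% − 19.54% gives a difference of -8.70 percentage points.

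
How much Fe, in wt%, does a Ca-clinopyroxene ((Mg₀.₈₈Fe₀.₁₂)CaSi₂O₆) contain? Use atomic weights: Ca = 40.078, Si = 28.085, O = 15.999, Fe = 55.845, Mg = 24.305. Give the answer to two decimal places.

3.04 wt%

M((Mg₀.₈₈Fe₀.₁₂)CaSi₂O₆) = 220.332 g/mol.
Fe contributes 0.12 × 55.845 = 6.701 g per mole.
6.701/220.332 = 0.0304 → 3.04%.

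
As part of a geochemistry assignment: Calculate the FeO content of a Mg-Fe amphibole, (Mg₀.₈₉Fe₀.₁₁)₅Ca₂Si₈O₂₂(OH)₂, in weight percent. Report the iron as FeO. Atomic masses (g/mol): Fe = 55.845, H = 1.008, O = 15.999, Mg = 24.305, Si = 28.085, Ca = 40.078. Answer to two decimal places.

M((Mg₀.₈₉Fe₀.₁₁)₅Ca₂Si₈O₂₂(OH)₂) = 829.700 g/mol; M(FeO) = 71.844 g/mol.
Moles FeO per formula unit = 0.55 Fe ÷ 1 = 0.5500.
FeO fraction = (0.5500 × 71.844) / 829.700 = 39.514/829.700 = 0.0476.

4.76 wt%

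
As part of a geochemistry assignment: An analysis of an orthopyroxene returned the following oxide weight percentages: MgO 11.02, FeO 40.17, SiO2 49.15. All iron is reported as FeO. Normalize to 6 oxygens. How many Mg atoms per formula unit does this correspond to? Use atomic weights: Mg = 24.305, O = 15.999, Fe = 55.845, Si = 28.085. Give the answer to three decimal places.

0.665 Mg apfu

MgO: 11.02/40.304 = 0.27342 mol → 0.27342 mol Mg, 0.27342 mol O.
FeO: 40.17/71.844 = 0.55913 mol → 0.55913 mol Fe, 0.55913 mol O.
SiO2: 49.15/60.083 = 0.81804 mol → 0.81804 mol Si, 1.63608 mol O.
Total oxygen = 2.46863 mol. Normalization factor = 6/2.46863 = 2.43050.
Mg per 6 O = 0.27342 × 2.43050 = 0.665.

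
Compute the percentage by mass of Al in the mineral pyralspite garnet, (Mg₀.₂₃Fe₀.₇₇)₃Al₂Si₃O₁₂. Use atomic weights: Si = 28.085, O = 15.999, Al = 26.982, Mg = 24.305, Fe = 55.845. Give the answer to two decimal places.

11.34 wt%

M((Mg₀.₂₃Fe₀.₇₇)₃Al₂Si₃O₁₂) = 475.979 g/mol.
Al contributes 2 × 26.982 = 53.964 g per mole.
53.964/475.979 = 0.1134 → 11.34%.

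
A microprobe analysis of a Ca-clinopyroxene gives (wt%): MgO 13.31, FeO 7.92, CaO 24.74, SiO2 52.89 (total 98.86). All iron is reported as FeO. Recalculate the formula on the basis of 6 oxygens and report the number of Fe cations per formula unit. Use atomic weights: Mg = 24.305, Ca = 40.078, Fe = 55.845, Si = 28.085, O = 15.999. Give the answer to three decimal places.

0.250 Fe apfu

MgO (M=40.304): mol = 0.33024; Mg = 0.33024, O = 0.33024.
FeO (M=71.844): mol = 0.11024; Fe = 0.11024, O = 0.11024.
CaO (M=56.077): mol = 0.44118; Ca = 0.44118, O = 0.44118.
SiO2 (M=60.083): mol = 0.88028; Si = 0.88028, O = 1.76056.
ΣO = 2.64222; factor = 6/ΣO = 2.27082.
Fe apfu = 0.11024 × 2.27082 = 0.250.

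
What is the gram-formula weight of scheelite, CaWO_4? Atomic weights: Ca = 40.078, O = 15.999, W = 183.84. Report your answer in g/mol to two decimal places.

Ca: 1 × 40.078 = 40.0780
W: 1 × 183.84 = 183.8400
O: 4 × 15.999 = 63.9960
Summing the contributions gives the formula mass.

287.91 g/mol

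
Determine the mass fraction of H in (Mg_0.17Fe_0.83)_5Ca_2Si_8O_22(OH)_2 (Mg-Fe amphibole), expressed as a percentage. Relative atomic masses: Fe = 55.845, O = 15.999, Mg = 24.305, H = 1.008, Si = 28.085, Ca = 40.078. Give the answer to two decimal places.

Molar mass of (Mg_0.17Fe_0.83)_5Ca_2Si_8O_22(OH)_2: 0.85*24.305 + 4.15*55.845 + 2*40.078 + 8*28.085 + 24*15.999 + 2*1.008 = 943.244 g/mol.
Mass of H per formula unit: 2 × 1.008 = 2.016 g.
Weight fraction H = 2.016 / 943.244 = 0.0021.

0.21 mass %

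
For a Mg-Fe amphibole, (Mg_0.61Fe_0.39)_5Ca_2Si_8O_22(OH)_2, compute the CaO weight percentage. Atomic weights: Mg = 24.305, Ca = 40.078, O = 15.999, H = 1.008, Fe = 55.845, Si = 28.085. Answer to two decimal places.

M((Mg_0.61Fe_0.39)_5Ca_2Si_8O_22(OH)_2) = 873.856 g/mol; M(CaO) = 56.077 g/mol.
Moles CaO per formula unit = 2 Ca ÷ 1 = 2.0000.
CaO fraction = (2.0000 × 56.077) / 873.856 = 112.154/873.856 = 0.1283.

12.83 wt%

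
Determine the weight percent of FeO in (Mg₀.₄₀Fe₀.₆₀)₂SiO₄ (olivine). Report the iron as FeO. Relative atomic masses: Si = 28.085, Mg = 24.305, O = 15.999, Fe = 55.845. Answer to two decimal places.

48.29 wt%

Formula mass = 178.539 g/mol.
1.20 Fe → 1.2000 mol FeO per formula unit; M(FeO) = 71.844, so FeO mass = 86.213 g.
86.213/178.539 × 100 = 48.29 wt%.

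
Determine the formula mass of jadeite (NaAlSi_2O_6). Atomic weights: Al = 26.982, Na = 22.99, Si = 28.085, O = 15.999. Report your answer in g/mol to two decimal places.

The formula mass is the sum 1×22.99 + 1×26.982 + 2×28.085 + 6×15.999.

202.14 g/mol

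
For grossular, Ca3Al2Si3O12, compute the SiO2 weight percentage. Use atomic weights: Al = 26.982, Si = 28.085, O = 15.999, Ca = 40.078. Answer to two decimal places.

40.02 wt%

Formula mass = 450.441 g/mol.
3 Si → 3.0000 mol SiO2 per formula unit; M(SiO2) = 60.083, so SiO2 mass = 180.249 g.
180.249/450.441 × 100 = 40.02 wt%.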